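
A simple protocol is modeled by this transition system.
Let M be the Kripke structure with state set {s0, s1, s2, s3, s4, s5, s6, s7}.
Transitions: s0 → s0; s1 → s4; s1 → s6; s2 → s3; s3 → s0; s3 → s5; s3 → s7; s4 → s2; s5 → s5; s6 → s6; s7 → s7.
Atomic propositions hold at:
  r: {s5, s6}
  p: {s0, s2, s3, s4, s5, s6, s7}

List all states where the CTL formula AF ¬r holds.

{s0, s1, s2, s3, s4, s7}

Sat(¬r) = {s0, s1, s2, s3, s4, s7}
AF ¬r: least fixpoint, start Z0 = {s0, s1, s2, s3, s4, s7}, add states with every successor in Z. Already a fixed point.
Sat(AF ¬r) = {s0, s1, s2, s3, s4, s7}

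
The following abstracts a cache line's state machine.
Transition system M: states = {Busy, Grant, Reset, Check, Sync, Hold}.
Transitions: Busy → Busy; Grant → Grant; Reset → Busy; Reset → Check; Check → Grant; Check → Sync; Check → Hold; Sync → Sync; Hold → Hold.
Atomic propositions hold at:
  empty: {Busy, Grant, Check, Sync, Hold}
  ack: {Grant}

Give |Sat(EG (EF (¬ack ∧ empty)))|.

5

Sat(¬ack) = {Busy, Reset, Check, Sync, Hold}
Sat(¬ack ∧ empty) = {Busy, Check, Sync, Hold}
EF (¬ack ∧ empty): least fixpoint, start Z0 = {Busy, Check, Sync, Hold}, add states with some successor in Z. Z1 = {Busy, Reset, Check, Sync, Hold}; fixed.
Sat(EF (¬ack ∧ empty)) = {Busy, Reset, Check, Sync, Hold}
EG (EF (¬ack ∧ empty)): greatest fixpoint, start Z0 = {Busy, Reset, Check, Sync, Hold}, keep only states in Sat with some successor in Z. Already a fixed point.
Sat(EG (EF (¬ack ∧ empty))) = {Busy, Reset, Check, Sync, Hold}
|Sat(EG (EF (¬ack ∧ empty)))| = |{Busy, Reset, Check, Sync, Hold}| = 5.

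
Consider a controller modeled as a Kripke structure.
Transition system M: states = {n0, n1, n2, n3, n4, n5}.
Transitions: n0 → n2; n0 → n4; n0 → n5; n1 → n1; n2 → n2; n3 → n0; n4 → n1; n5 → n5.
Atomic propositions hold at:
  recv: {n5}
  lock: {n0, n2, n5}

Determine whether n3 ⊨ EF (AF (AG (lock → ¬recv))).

Yes

Sat(¬recv) = {n0, n1, n2, n3, n4}
Sat(lock → ¬recv) = {n0, n1, n2, n3, n4}
AG (lock → ¬recv): greatest fixpoint, start Z0 = {n0, n1, n2, n3, n4}, keep only states in Sat with every successor in Z. Z1 = {n1, n2, n3, n4}; Z2 = {n1, n2, n4}; fixed.
Sat(AG (lock → ¬recv)) = {n1, n2, n4}
AF (AG (lock → ¬recv)): least fixpoint, start Z0 = {n1, n2, n4}, add states with every successor in Z. Already a fixed point.
Sat(AF (AG (lock → ¬recv))) = {n1, n2, n4}
EF (AF (AG (lock → ¬recv))): least fixpoint, start Z0 = {n1, n2, n4}, add states with some successor in Z. Z1 = {n0, n1, n2, n4}; Z2 = {n0, n1, n2, n3, n4}; fixed.
Sat(EF (AF (AG (lock → ¬recv)))) = {n0, n1, n2, n3, n4}
n3 ∈ Sat(EF (AF (AG (lock → ¬recv)))) = {n0, n1, n2, n3, n4}, so the formula holds at n3.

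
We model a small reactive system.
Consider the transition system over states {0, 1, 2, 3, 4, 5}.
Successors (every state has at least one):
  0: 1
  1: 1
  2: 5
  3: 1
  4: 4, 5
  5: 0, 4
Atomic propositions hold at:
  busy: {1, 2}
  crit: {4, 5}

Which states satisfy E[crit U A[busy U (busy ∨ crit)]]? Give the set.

{1, 2, 4, 5}

Sat(busy ∨ crit) = {1, 2, 4, 5}
A[busy U (busy ∨ crit)]: least fixpoint, start Z0 = Sat((busy ∨ crit)) = {1, 2, 4, 5}, add states in Sat(busy) with every successor in Z. Already a fixed point.
Sat(A[busy U (busy ∨ crit)]) = {1, 2, 4, 5}
E[crit U A[busy U (busy ∨ crit)]]: least fixpoint, start Z0 = Sat(A[busy U (busy ∨ crit)]) = {1, 2, 4, 5}, add states in Sat(crit) with some successor in Z. Already a fixed point.
Sat(E[crit U A[busy U (busy ∨ crit)]]) = {1, 2, 4, 5}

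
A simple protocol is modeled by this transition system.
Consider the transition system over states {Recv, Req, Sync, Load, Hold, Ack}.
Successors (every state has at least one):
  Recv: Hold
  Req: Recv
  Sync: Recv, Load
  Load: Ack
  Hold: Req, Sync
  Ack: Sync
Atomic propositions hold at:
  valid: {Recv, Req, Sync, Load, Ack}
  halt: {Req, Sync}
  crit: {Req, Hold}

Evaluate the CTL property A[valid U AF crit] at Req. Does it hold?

AF crit: least fixpoint, start Z0 = {Req, Hold}, add states with every successor in Z. Z1 = {Recv, Req, Hold}; fixed.
Sat(AF crit) = {Recv, Req, Hold}
A[valid U AF crit]: least fixpoint, start Z0 = Sat(AF crit) = {Recv, Req, Hold}, add states in Sat(valid) with every successor in Z. Already a fixed point.
Sat(A[valid U AF crit]) = {Recv, Req, Hold}
Req ∈ Sat(A[valid U AF crit]) = {Recv, Req, Hold}, so the formula holds at Req.

Yes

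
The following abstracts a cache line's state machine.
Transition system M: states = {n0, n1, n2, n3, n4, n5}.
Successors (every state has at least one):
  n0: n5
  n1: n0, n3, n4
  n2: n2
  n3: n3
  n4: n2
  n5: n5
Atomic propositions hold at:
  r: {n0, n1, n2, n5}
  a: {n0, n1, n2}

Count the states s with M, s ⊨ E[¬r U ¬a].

3

Sat(¬r) = {n3, n4}
Sat(¬a) = {n3, n4, n5}
E[¬r U ¬a]: least fixpoint, start Z0 = Sat(¬a) = {n3, n4, n5}, add states in Sat(¬r) with some successor in Z. Already a fixed point.
Sat(E[¬r U ¬a]) = {n3, n4, n5}
|Sat(E[¬r U ¬a])| = |{n3, n4, n5}| = 3.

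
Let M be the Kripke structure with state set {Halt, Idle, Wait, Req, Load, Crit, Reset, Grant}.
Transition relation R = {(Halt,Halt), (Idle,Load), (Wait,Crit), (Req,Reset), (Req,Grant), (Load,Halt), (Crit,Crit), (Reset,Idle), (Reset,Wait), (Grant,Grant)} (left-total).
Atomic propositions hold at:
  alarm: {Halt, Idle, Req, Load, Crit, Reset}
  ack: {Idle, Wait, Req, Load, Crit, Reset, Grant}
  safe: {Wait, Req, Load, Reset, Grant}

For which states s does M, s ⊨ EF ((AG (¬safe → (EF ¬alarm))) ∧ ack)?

{Req, Grant}

Sat(¬safe) = {Halt, Idle, Crit}
Sat(¬alarm) = {Wait, Grant}
EF ¬alarm: least fixpoint, start Z0 = {Wait, Grant}, add states with some successor in Z. Z1 = {Wait, Req, Reset, Grant}; fixed.
Sat(EF ¬alarm) = {Wait, Req, Reset, Grant}
Sat(¬safe → (EF ¬alarm)) = {Wait, Req, Load, Reset, Grant}
AG (¬safe → (EF ¬alarm)): greatest fixpoint, start Z0 = {Wait, Req, Load, Reset, Grant}, keep only states in Sat with every successor in Z. Z1 = {Req, Grant}; Z2 = {Grant}; fixed.
Sat(AG (¬safe → (EF ¬alarm))) = {Grant}
Sat((AG (¬safe → (EF ¬alarm))) ∧ ack) = {Grant}
EF ((AG (¬safe → (EF ¬alarm))) ∧ ack): least fixpoint, start Z0 = {Grant}, add states with some successor in Z. Z1 = {Req, Grant}; fixed.
Sat(EF ((AG (¬safe → (EF ¬alarm))) ∧ ack)) = {Req, Grant}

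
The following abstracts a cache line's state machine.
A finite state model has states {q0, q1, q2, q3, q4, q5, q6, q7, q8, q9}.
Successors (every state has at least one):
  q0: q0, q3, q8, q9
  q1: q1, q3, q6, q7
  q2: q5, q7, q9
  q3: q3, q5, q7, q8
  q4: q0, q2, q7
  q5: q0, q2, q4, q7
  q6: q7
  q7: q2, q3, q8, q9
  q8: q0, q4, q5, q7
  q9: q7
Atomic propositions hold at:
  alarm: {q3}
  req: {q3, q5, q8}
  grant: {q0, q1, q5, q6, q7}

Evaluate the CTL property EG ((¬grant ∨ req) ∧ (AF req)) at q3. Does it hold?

Yes

Sat(¬grant) = {q2, q3, q4, q8, q9}
Sat(¬grant ∨ req) = {q2, q3, q4, q5, q8, q9}
AF req: least fixpoint, start Z0 = {q3, q5, q8}, add states with every successor in Z. Already a fixed point.
Sat(AF req) = {q3, q5, q8}
Sat((¬grant ∨ req) ∧ (AF req)) = {q3, q5, q8}
EG ((¬grant ∨ req) ∧ (AF req)): greatest fixpoint, start Z0 = {q3, q5, q8}, keep only states in Sat with some successor in Z. Z1 = {q3, q8}; Z2 = {q3}; fixed.
Sat(EG ((¬grant ∨ req) ∧ (AF req))) = {q3}
q3 ∈ Sat(EG ((¬grant ∨ req) ∧ (AF req))) = {q3}, so the formula holds at q3.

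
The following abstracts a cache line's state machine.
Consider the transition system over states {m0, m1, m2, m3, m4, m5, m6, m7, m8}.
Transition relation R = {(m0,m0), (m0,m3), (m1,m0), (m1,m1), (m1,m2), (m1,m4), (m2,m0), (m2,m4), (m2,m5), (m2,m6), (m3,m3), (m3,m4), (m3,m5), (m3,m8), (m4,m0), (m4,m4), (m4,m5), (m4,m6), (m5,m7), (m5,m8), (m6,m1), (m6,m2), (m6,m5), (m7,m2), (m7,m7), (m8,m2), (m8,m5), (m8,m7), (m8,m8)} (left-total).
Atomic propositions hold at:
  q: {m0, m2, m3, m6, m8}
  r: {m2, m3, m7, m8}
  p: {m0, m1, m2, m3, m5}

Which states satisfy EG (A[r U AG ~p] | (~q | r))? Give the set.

Sat(~p) = {m4, m6, m7, m8}
AG ~p: greatest fixpoint, start Z0 = {m4, m6, m7, m8}, keep only states in Sat with every successor in Z. Z1 = ∅; fixed.
Sat(AG ~p) = ∅
A[r U AG ~p]: least fixpoint, start Z0 = Sat(AG ~p) = ∅, add states in Sat(r) with every successor in Z. Already a fixed point.
Sat(A[r U AG ~p]) = ∅
Sat(~q) = {m1, m4, m5, m7}
Sat(~q | r) = {m1, m2, m3, m4, m5, m7, m8}
Sat(A[r U AG ~p] | (~q | r)) = {m1, m2, m3, m4, m5, m7, m8}
EG (A[r U AG ~p] | (~q | r)): greatest fixpoint, start Z0 = {m1, m2, m3, m4, m5, m7, m8}, keep only states in Sat with some successor in Z. Already a fixed point.
Sat(EG (A[r U AG ~p] | (~q | r))) = {m1, m2, m3, m4, m5, m7, m8}

{m1, m2, m3, m4, m5, m7, m8}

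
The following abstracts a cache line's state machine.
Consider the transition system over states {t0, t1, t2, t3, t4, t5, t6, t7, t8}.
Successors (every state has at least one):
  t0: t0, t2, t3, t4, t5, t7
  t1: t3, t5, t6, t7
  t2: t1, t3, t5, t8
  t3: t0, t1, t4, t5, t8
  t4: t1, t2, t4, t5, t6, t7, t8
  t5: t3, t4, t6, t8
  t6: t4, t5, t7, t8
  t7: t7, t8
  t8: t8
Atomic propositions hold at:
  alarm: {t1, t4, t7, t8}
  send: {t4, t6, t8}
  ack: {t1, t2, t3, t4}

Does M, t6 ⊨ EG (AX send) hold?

Sat(AX send) = {s : every successor in {t4, t6, t8}} = {t8}
EG (AX send): greatest fixpoint, start Z0 = {t8}, keep only states in Sat with some successor in Z. Already a fixed point.
Sat(EG (AX send)) = {t8}
t6 ∉ Sat(EG (AX send)) = {t8}, so the formula does not hold at t6.

No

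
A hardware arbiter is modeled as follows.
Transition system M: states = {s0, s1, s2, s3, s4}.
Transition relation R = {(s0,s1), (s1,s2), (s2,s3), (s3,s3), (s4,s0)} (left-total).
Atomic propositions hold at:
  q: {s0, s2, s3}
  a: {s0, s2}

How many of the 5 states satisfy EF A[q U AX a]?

Sat(AX a) = {s : every successor in {s0, s2}} = {s1, s4}
A[q U AX a]: least fixpoint, start Z0 = Sat(AX a) = {s1, s4}, add states in Sat(q) with every successor in Z. Z1 = {s0, s1, s4}; fixed.
Sat(A[q U AX a]) = {s0, s1, s4}
EF A[q U AX a]: least fixpoint, start Z0 = {s0, s1, s4}, add states with some successor in Z. Already a fixed point.
Sat(EF A[q U AX a]) = {s0, s1, s4}
|Sat(EF A[q U AX a])| = |{s0, s1, s4}| = 3.

3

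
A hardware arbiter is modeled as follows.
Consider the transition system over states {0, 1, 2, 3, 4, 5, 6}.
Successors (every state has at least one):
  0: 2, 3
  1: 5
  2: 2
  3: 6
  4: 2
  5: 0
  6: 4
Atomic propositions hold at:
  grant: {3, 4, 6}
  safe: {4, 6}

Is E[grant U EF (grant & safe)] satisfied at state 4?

Yes

Sat(grant & safe) = {4, 6}
EF (grant & safe): least fixpoint, start Z0 = {4, 6}, add states with some successor in Z. Z1 = {3, 4, 6}; Z2 = {0, 3, 4, 6}; Z3 = {0, 3, 4, 5, 6}; Z4 = {0, 1, 3, 4, 5, 6}; fixed.
Sat(EF (grant & safe)) = {0, 1, 3, 4, 5, 6}
E[grant U EF (grant & safe)]: least fixpoint, start Z0 = Sat(EF (grant & safe)) = {0, 1, 3, 4, 5, 6}, add states in Sat(grant) with some successor in Z. Already a fixed point.
Sat(E[grant U EF (grant & safe)]) = {0, 1, 3, 4, 5, 6}
4 ∈ Sat(E[grant U EF (grant & safe)]) = {0, 1, 3, 4, 5, 6}, so the formula holds at 4.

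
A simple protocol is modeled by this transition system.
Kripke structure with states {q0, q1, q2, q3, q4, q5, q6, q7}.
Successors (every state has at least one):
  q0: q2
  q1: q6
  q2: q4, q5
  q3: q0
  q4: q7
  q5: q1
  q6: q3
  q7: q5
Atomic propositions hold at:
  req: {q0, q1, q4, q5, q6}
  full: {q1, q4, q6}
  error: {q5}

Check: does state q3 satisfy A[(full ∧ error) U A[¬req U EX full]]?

Sat(full ∧ error) = ∅
Sat(¬req) = {q2, q3, q7}
Sat(EX full) = {s : some successor in {q1, q4, q6}} = {q1, q2, q5}
A[¬req U EX full]: least fixpoint, start Z0 = Sat(EX full) = {q1, q2, q5}, add states in Sat(¬req) with every successor in Z. Z1 = {q1, q2, q5, q7}; fixed.
Sat(A[¬req U EX full]) = {q1, q2, q5, q7}
A[(full ∧ error) U A[¬req U EX full]]: least fixpoint, start Z0 = Sat(A[¬req U EX full]) = {q1, q2, q5, q7}, add states in Sat(full ∧ error) with every successor in Z. Already a fixed point.
Sat(A[(full ∧ error) U A[¬req U EX full]]) = {q1, q2, q5, q7}
q3 ∉ Sat(A[(full ∧ error) U A[¬req U EX full]]) = {q1, q2, q5, q7}, so the formula does not hold at q3.

No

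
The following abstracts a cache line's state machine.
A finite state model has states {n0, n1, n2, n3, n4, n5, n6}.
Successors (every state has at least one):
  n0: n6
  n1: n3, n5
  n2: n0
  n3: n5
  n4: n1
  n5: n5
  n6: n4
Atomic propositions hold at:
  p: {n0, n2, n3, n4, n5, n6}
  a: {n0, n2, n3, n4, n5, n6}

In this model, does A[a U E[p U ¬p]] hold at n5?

No

Sat(¬p) = {n1}
E[p U ¬p]: least fixpoint, start Z0 = Sat(¬p) = {n1}, add states in Sat(p) with some successor in Z. Z1 = {n1, n4}; Z2 = {n1, n4, n6}; Z3 = {n0, n1, n4, n6}; Z4 = {n0, n1, n2, n4, n6}; fixed.
Sat(E[p U ¬p]) = {n0, n1, n2, n4, n6}
A[a U E[p U ¬p]]: least fixpoint, start Z0 = Sat(E[p U ¬p]) = {n0, n1, n2, n4, n6}, add states in Sat(a) with every successor in Z. Already a fixed point.
Sat(A[a U E[p U ¬p]]) = {n0, n1, n2, n4, n6}
n5 ∉ Sat(A[a U E[p U ¬p]]) = {n0, n1, n2, n4, n6}, so the formula does not hold at n5.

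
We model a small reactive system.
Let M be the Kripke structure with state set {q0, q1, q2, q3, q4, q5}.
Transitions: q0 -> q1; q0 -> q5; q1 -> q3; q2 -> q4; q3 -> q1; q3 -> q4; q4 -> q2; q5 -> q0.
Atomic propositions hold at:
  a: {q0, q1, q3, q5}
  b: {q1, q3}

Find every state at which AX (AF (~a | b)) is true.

Sat(~a) = {q2, q4}
Sat(~a | b) = {q1, q2, q3, q4}
AF (~a | b): least fixpoint, start Z0 = {q1, q2, q3, q4}, add states with every successor in Z. Already a fixed point.
Sat(AF (~a | b)) = {q1, q2, q3, q4}
Sat(AX (AF (~a | b))) = {s : every successor in {q1, q2, q3, q4}} = {q1, q2, q3, q4}

{q1, q2, q3, q4}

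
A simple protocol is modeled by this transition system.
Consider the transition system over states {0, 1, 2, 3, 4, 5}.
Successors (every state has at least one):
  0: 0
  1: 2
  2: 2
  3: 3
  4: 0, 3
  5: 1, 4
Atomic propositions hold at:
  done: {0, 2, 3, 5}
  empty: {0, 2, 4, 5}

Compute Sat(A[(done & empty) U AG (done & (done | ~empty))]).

Sat(done & empty) = {0, 2, 5}
Sat(~empty) = {1, 3}
Sat(done | ~empty) = {0, 1, 2, 3, 5}
Sat(done & (done | ~empty)) = {0, 2, 3, 5}
AG (done & (done | ~empty)): greatest fixpoint, start Z0 = {0, 2, 3, 5}, keep only states in Sat with every successor in Z. Z1 = {0, 2, 3}; fixed.
Sat(AG (done & (done | ~empty))) = {0, 2, 3}
A[(done & empty) U AG (done & (done | ~empty))]: least fixpoint, start Z0 = Sat(AG (done & (done | ~empty))) = {0, 2, 3}, add states in Sat(done & empty) with every successor in Z. Already a fixed point.
Sat(A[(done & empty) U AG (done & (done | ~empty))]) = {0, 2, 3}

{0, 2, 3}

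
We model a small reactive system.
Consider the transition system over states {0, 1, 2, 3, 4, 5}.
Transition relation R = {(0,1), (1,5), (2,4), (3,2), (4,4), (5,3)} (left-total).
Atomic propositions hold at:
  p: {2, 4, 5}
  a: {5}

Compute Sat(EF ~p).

Sat(~p) = {0, 1, 3}
EF ~p: least fixpoint, start Z0 = {0, 1, 3}, add states with some successor in Z. Z1 = {0, 1, 3, 5}; fixed.
Sat(EF ~p) = {0, 1, 3, 5}

{0, 1, 3, 5}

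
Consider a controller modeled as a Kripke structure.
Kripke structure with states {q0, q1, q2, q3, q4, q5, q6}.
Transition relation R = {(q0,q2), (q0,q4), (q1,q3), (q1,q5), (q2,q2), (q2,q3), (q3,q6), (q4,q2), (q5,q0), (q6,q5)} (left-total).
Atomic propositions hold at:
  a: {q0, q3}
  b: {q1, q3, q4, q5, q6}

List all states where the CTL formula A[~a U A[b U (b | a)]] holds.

{q0, q1, q3, q4, q5, q6}

Sat(~a) = {q1, q2, q4, q5, q6}
Sat(b | a) = {q0, q1, q3, q4, q5, q6}
A[b U (b | a)]: least fixpoint, start Z0 = Sat((b | a)) = {q0, q1, q3, q4, q5, q6}, add states in Sat(b) with every successor in Z. Already a fixed point.
Sat(A[b U (b | a)]) = {q0, q1, q3, q4, q5, q6}
A[~a U A[b U (b | a)]]: least fixpoint, start Z0 = Sat(A[b U (b | a)]) = {q0, q1, q3, q4, q5, q6}, add states in Sat(~a) with every successor in Z. Already a fixed point.
Sat(A[~a U A[b U (b | a)]]) = {q0, q1, q3, q4, q5, q6}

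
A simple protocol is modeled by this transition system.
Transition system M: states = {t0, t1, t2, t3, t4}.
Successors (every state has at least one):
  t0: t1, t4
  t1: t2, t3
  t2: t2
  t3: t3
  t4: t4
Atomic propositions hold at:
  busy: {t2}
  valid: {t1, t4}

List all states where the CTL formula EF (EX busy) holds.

Sat(EX busy) = {s : some successor in {t2}} = {t1, t2}
EF (EX busy): least fixpoint, start Z0 = {t1, t2}, add states with some successor in Z. Z1 = {t0, t1, t2}; fixed.
Sat(EF (EX busy)) = {t0, t1, t2}

{t0, t1, t2}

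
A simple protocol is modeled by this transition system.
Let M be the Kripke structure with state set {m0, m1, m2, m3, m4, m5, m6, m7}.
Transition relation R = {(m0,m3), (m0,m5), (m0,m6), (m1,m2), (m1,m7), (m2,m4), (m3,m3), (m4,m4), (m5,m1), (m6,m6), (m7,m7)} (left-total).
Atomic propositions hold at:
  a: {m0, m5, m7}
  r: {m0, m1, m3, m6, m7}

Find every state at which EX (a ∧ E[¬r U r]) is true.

Sat(¬r) = {m2, m4, m5}
E[¬r U r]: least fixpoint, start Z0 = Sat(r) = {m0, m1, m3, m6, m7}, add states in Sat(¬r) with some successor in Z. Z1 = {m0, m1, m3, m5, m6, m7}; fixed.
Sat(E[¬r U r]) = {m0, m1, m3, m5, m6, m7}
Sat(a ∧ E[¬r U r]) = {m0, m5, m7}
Sat(EX (a ∧ E[¬r U r])) = {s : some successor in {m0, m5, m7}} = {m0, m1, m7}

{m0, m1, m7}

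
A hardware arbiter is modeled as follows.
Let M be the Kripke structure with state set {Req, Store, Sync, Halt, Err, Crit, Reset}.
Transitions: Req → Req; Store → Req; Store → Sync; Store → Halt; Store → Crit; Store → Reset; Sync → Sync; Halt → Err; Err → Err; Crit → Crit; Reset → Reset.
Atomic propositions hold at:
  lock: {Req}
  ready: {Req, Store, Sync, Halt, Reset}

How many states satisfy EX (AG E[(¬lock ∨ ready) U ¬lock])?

Sat(¬lock) = {Store, Sync, Halt, Err, Crit, Reset}
Sat(¬lock ∨ ready) = {Req, Store, Sync, Halt, Err, Crit, Reset}
E[(¬lock ∨ ready) U ¬lock]: least fixpoint, start Z0 = Sat(¬lock) = {Store, Sync, Halt, Err, Crit, Reset}, add states in Sat(¬lock ∨ ready) with some successor in Z. Already a fixed point.
Sat(E[(¬lock ∨ ready) U ¬lock]) = {Store, Sync, Halt, Err, Crit, Reset}
AG E[(¬lock ∨ ready) U ¬lock]: greatest fixpoint, start Z0 = {Store, Sync, Halt, Err, Crit, Reset}, keep only states in Sat with every successor in Z. Z1 = {Sync, Halt, Err, Crit, Reset}; fixed.
Sat(AG E[(¬lock ∨ ready) U ¬lock]) = {Sync, Halt, Err, Crit, Reset}
Sat(EX (AG E[(¬lock ∨ ready) U ¬lock])) = {s : some successor in {Sync, Halt, Err, Crit, Reset}} = {Store, Sync, Halt, Err, Crit, Reset}
|Sat(EX (AG E[(¬lock ∨ ready) U ¬lock]))| = |{Store, Sync, Halt, Err, Crit, Reset}| = 6.

6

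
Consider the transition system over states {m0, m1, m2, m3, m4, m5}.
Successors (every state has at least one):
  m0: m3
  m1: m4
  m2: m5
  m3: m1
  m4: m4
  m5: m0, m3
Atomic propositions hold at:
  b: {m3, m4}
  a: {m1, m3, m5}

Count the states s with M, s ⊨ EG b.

EG b: greatest fixpoint, start Z0 = {m3, m4}, keep only states in Sat with some successor in Z. Z1 = {m4}; fixed.
Sat(EG b) = {m4}
|Sat(EG b)| = |{m4}| = 1.

1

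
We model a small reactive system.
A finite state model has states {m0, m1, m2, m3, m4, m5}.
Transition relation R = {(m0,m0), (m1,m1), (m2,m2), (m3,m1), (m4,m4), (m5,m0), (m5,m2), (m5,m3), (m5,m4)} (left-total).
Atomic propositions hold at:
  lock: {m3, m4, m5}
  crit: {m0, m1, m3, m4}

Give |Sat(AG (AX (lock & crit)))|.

1

Sat(lock & crit) = {m3, m4}
Sat(AX (lock & crit)) = {s : every successor in {m3, m4}} = {m4}
AG (AX (lock & crit)): greatest fixpoint, start Z0 = {m4}, keep only states in Sat with every successor in Z. Already a fixed point.
Sat(AG (AX (lock & crit))) = {m4}
|Sat(AG (AX (lock & crit)))| = |{m4}| = 1.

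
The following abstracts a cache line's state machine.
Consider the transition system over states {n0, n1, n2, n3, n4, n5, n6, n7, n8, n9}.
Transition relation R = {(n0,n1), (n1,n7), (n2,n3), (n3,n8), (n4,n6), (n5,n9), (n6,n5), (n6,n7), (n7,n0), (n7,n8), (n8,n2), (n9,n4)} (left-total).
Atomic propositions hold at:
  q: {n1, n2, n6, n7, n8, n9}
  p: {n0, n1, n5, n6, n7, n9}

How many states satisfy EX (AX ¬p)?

Sat(¬p) = {n2, n3, n4, n8}
Sat(AX ¬p) = {s : every successor in {n2, n3, n4, n8}} = {n2, n3, n8, n9}
Sat(EX (AX ¬p)) = {s : some successor in {n2, n3, n8, n9}} = {n2, n3, n5, n7, n8}
|Sat(EX (AX ¬p))| = |{n2, n3, n5, n7, n8}| = 5.

5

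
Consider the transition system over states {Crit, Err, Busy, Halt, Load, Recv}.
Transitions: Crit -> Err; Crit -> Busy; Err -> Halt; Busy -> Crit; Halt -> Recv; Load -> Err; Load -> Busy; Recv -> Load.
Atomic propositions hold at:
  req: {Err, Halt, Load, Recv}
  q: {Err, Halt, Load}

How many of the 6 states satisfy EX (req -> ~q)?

Sat(~q) = {Crit, Busy, Recv}
Sat(req -> ~q) = {Crit, Busy, Recv}
Sat(EX (req -> ~q)) = {s : some successor in {Crit, Busy, Recv}} = {Crit, Busy, Halt, Load}
|Sat(EX (req -> ~q))| = |{Crit, Busy, Halt, Load}| = 4.

4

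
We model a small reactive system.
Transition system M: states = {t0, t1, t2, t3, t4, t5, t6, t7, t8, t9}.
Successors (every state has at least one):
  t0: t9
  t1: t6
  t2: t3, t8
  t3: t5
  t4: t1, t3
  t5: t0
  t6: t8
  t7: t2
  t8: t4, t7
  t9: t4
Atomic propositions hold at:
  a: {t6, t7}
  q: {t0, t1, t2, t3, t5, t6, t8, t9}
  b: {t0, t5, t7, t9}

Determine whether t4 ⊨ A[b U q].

A[b U q]: least fixpoint, start Z0 = Sat(q) = {t0, t1, t2, t3, t5, t6, t8, t9}, add states in Sat(b) with every successor in Z. Z1 = {t0, t1, t2, t3, t5, t6, t7, t8, t9}; fixed.
Sat(A[b U q]) = {t0, t1, t2, t3, t5, t6, t7, t8, t9}
t4 ∉ Sat(A[b U q]) = {t0, t1, t2, t3, t5, t6, t7, t8, t9}, so the formula does not hold at t4.

No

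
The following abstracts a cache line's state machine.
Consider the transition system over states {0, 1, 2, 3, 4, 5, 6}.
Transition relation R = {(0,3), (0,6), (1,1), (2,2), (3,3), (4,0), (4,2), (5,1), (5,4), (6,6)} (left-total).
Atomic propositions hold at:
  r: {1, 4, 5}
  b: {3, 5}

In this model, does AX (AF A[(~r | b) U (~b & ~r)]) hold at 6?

Sat(~r) = {0, 2, 3, 6}
Sat(~r | b) = {0, 2, 3, 5, 6}
Sat(~b) = {0, 1, 2, 4, 6}
Sat(~b & ~r) = {0, 2, 6}
A[(~r | b) U (~b & ~r)]: least fixpoint, start Z0 = Sat((~b & ~r)) = {0, 2, 6}, add states in Sat(~r | b) with every successor in Z. Already a fixed point.
Sat(A[(~r | b) U (~b & ~r)]) = {0, 2, 6}
AF A[(~r | b) U (~b & ~r)]: least fixpoint, start Z0 = {0, 2, 6}, add states with every successor in Z. Z1 = {0, 2, 4, 6}; fixed.
Sat(AF A[(~r | b) U (~b & ~r)]) = {0, 2, 4, 6}
Sat(AX (AF A[(~r | b) U (~b & ~r)])) = {s : every successor in {0, 2, 4, 6}} = {2, 4, 6}
6 ∈ Sat(AX (AF A[(~r | b) U (~b & ~r)])) = {2, 4, 6}, so the formula holds at 6.

Yes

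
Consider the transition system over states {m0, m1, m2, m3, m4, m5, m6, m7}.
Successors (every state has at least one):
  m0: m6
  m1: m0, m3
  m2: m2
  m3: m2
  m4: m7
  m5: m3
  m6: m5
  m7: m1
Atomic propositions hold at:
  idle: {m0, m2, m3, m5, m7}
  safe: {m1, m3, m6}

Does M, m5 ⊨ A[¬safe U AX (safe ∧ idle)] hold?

Yes

Sat(¬safe) = {m0, m2, m4, m5, m7}
Sat(safe ∧ idle) = {m3}
Sat(AX (safe ∧ idle)) = {s : every successor in {m3}} = {m5}
A[¬safe U AX (safe ∧ idle)]: least fixpoint, start Z0 = Sat(AX (safe ∧ idle)) = {m5}, add states in Sat(¬safe) with every successor in Z. Already a fixed point.
Sat(A[¬safe U AX (safe ∧ idle)]) = {m5}
m5 ∈ Sat(A[¬safe U AX (safe ∧ idle)]) = {m5}, so the formula holds at m5.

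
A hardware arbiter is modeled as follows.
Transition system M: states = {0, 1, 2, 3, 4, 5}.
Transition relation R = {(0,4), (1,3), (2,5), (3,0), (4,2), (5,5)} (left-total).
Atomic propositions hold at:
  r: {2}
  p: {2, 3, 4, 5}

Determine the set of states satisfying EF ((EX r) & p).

Sat(EX r) = {s : some successor in {2}} = {4}
Sat((EX r) & p) = {4}
EF ((EX r) & p): least fixpoint, start Z0 = {4}, add states with some successor in Z. Z1 = {0, 4}; Z2 = {0, 3, 4}; Z3 = {0, 1, 3, 4}; fixed.
Sat(EF ((EX r) & p)) = {0, 1, 3, 4}

{0, 1, 3, 4}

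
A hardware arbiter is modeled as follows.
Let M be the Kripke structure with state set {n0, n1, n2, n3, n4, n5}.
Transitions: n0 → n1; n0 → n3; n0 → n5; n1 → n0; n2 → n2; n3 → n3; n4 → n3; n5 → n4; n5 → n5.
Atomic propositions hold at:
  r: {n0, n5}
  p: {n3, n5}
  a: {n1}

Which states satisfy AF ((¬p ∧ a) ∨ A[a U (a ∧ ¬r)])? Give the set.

Sat(¬p) = {n0, n1, n2, n4}
Sat(¬p ∧ a) = {n1}
Sat(¬r) = {n1, n2, n3, n4}
Sat(a ∧ ¬r) = {n1}
A[a U (a ∧ ¬r)]: least fixpoint, start Z0 = Sat((a ∧ ¬r)) = {n1}, add states in Sat(a) with every successor in Z. Already a fixed point.
Sat(A[a U (a ∧ ¬r)]) = {n1}
Sat((¬p ∧ a) ∨ A[a U (a ∧ ¬r)]) = {n1}
AF ((¬p ∧ a) ∨ A[a U (a ∧ ¬r)]): least fixpoint, start Z0 = {n1}, add states with every successor in Z. Already a fixed point.
Sat(AF ((¬p ∧ a) ∨ A[a U (a ∧ ¬r)])) = {n1}

{n1}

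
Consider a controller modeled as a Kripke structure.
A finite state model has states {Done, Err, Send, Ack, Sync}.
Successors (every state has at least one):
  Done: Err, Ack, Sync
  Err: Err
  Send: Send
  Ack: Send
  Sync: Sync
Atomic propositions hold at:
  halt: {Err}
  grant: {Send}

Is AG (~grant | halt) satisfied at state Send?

No

Sat(~grant) = {Done, Err, Ack, Sync}
Sat(~grant | halt) = {Done, Err, Ack, Sync}
AG (~grant | halt): greatest fixpoint, start Z0 = {Done, Err, Ack, Sync}, keep only states in Sat with every successor in Z. Z1 = {Done, Err, Sync}; Z2 = {Err, Sync}; fixed.
Sat(AG (~grant | halt)) = {Err, Sync}
Send ∉ Sat(AG (~grant | halt)) = {Err, Sync}, so the formula does not hold at Send.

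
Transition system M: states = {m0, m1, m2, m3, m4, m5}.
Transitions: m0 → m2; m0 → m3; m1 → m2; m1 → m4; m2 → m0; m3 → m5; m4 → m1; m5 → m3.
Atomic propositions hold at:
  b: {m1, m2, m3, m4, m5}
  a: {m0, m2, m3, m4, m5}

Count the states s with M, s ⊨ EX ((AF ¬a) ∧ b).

Sat(¬a) = {m1}
AF ¬a: least fixpoint, start Z0 = {m1}, add states with every successor in Z. Z1 = {m1, m4}; fixed.
Sat(AF ¬a) = {m1, m4}
Sat((AF ¬a) ∧ b) = {m1, m4}
Sat(EX ((AF ¬a) ∧ b)) = {s : some successor in {m1, m4}} = {m1, m4}
|Sat(EX ((AF ¬a) ∧ b))| = |{m1, m4}| = 2.

2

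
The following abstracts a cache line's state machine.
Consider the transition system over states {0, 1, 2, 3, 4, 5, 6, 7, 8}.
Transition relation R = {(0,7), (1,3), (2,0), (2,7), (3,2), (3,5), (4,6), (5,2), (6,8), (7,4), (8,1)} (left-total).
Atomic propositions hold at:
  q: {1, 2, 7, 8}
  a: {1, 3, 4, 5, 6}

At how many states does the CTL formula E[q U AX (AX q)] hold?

4

Sat(AX q) = {s : every successor in {1, 2, 7, 8}} = {0, 5, 6, 8}
Sat(AX (AX q)) = {s : every successor in {0, 5, 6, 8}} = {4, 6}
E[q U AX (AX q)]: least fixpoint, start Z0 = Sat(AX (AX q)) = {4, 6}, add states in Sat(q) with some successor in Z. Z1 = {4, 6, 7}; Z2 = {2, 4, 6, 7}; fixed.
Sat(E[q U AX (AX q)]) = {2, 4, 6, 7}
|Sat(E[q U AX (AX q)])| = |{2, 4, 6, 7}| = 4.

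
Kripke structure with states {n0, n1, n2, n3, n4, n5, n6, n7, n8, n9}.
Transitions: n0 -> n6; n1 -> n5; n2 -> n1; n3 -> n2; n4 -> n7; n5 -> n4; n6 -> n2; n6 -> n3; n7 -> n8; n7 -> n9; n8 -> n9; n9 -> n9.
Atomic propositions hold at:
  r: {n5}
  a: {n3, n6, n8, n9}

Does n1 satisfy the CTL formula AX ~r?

No

Sat(~r) = {n0, n1, n2, n3, n4, n6, n7, n8, n9}
Sat(AX ~r) = {s : every successor in {n0, n1, n2, n3, n4, n6, n7, n8, n9}} = {n0, n2, n3, n4, n5, n6, n7, n8, n9}
n1 ∉ Sat(AX ~r) = {n0, n2, n3, n4, n5, n6, n7, n8, n9}, so the formula does not hold at n1.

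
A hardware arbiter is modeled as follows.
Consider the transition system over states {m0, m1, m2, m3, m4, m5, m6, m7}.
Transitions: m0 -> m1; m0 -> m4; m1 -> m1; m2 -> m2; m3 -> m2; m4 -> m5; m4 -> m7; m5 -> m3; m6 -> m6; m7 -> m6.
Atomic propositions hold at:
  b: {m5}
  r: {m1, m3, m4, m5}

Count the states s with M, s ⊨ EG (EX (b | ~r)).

Sat(~r) = {m0, m2, m6, m7}
Sat(b | ~r) = {m0, m2, m5, m6, m7}
Sat(EX (b | ~r)) = {s : some successor in {m0, m2, m5, m6, m7}} = {m2, m3, m4, m6, m7}
EG (EX (b | ~r)): greatest fixpoint, start Z0 = {m2, m3, m4, m6, m7}, keep only states in Sat with some successor in Z. Already a fixed point.
Sat(EG (EX (b | ~r))) = {m2, m3, m4, m6, m7}
|Sat(EG (EX (b | ~r)))| = |{m2, m3, m4, m6, m7}| = 5.

5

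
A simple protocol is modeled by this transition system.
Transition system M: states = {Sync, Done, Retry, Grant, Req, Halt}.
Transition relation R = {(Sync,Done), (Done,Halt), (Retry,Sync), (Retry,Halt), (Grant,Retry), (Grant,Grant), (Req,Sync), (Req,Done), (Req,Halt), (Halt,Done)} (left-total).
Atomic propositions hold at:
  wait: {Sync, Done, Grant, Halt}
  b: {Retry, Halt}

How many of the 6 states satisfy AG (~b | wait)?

Sat(~b) = {Sync, Done, Grant, Req}
Sat(~b | wait) = {Sync, Done, Grant, Req, Halt}
AG (~b | wait): greatest fixpoint, start Z0 = {Sync, Done, Grant, Req, Halt}, keep only states in Sat with every successor in Z. Z1 = {Sync, Done, Req, Halt}; fixed.
Sat(AG (~b | wait)) = {Sync, Done, Req, Halt}
|Sat(AG (~b | wait))| = |{Sync, Done, Req, Halt}| = 4.

4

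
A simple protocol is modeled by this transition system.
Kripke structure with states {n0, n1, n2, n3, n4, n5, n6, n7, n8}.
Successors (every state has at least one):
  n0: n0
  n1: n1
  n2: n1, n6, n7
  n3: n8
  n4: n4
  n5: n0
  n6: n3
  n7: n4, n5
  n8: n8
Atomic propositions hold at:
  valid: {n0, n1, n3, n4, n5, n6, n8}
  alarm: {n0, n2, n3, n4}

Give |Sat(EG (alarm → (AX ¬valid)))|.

Sat(¬valid) = {n2, n7}
Sat(AX ¬valid) = {s : every successor in {n2, n7}} = ∅
Sat(alarm → (AX ¬valid)) = {n1, n5, n6, n7, n8}
EG (alarm → (AX ¬valid)): greatest fixpoint, start Z0 = {n1, n5, n6, n7, n8}, keep only states in Sat with some successor in Z. Z1 = {n1, n7, n8}; Z2 = {n1, n8}; fixed.
Sat(EG (alarm → (AX ¬valid))) = {n1, n8}
|Sat(EG (alarm → (AX ¬valid)))| = |{n1, n8}| = 2.

2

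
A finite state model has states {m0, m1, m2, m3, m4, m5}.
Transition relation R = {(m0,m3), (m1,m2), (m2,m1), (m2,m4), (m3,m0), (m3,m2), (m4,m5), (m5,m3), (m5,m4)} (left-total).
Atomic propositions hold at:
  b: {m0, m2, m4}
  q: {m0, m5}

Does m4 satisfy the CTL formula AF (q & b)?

Sat(q & b) = {m0}
AF (q & b): least fixpoint, start Z0 = {m0}, add states with every successor in Z. Already a fixed point.
Sat(AF (q & b)) = {m0}
m4 ∉ Sat(AF (q & b)) = {m0}, so the formula does not hold at m4.

No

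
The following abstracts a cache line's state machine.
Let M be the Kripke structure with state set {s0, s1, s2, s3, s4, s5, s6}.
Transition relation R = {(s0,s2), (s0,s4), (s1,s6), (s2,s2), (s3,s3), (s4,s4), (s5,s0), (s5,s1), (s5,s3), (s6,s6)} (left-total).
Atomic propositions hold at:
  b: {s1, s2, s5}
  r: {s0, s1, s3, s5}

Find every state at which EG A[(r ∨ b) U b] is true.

Sat(r ∨ b) = {s0, s1, s2, s3, s5}
A[(r ∨ b) U b]: least fixpoint, start Z0 = Sat(b) = {s1, s2, s5}, add states in Sat(r ∨ b) with every successor in Z. Already a fixed point.
Sat(A[(r ∨ b) U b]) = {s1, s2, s5}
EG A[(r ∨ b) U b]: greatest fixpoint, start Z0 = {s1, s2, s5}, keep only states in Sat with some successor in Z. Z1 = {s2, s5}; Z2 = {s2}; fixed.
Sat(EG A[(r ∨ b) U b]) = {s2}

{s2}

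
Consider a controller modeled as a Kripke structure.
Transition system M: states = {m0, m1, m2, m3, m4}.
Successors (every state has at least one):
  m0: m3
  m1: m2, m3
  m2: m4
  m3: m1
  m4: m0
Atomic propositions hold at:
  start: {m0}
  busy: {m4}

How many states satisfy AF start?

3

AF start: least fixpoint, start Z0 = {m0}, add states with every successor in Z. Z1 = {m0, m4}; Z2 = {m0, m2, m4}; fixed.
Sat(AF start) = {m0, m2, m4}
|Sat(AF start)| = |{m0, m2, m4}| = 3.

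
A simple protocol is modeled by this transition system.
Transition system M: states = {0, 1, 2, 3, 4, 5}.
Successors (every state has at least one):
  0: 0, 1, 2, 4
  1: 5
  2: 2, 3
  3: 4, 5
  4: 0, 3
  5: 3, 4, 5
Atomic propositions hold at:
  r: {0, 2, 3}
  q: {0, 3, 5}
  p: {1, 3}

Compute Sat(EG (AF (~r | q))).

{0, 1, 3, 4, 5}

Sat(~r) = {1, 4, 5}
Sat(~r | q) = {0, 1, 3, 4, 5}
AF (~r | q): least fixpoint, start Z0 = {0, 1, 3, 4, 5}, add states with every successor in Z. Already a fixed point.
Sat(AF (~r | q)) = {0, 1, 3, 4, 5}
EG (AF (~r | q)): greatest fixpoint, start Z0 = {0, 1, 3, 4, 5}, keep only states in Sat with some successor in Z. Already a fixed point.
Sat(EG (AF (~r | q))) = {0, 1, 3, 4, 5}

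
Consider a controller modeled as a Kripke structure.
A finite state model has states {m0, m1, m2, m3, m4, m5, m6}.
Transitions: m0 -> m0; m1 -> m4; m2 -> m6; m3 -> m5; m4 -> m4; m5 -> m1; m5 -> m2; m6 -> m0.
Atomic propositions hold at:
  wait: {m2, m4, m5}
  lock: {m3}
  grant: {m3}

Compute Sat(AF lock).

AF lock: least fixpoint, start Z0 = {m3}, add states with every successor in Z. Already a fixed point.
Sat(AF lock) = {m3}

{m3}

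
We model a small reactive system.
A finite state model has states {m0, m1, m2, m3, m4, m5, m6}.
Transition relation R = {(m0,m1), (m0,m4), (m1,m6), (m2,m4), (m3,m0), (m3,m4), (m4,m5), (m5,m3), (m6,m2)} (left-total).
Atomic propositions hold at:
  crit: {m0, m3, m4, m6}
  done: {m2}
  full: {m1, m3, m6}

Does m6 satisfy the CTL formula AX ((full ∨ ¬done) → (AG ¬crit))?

Yes

Sat(¬done) = {m0, m1, m3, m4, m5, m6}
Sat(full ∨ ¬done) = {m0, m1, m3, m4, m5, m6}
Sat(¬crit) = {m1, m2, m5}
AG ¬crit: greatest fixpoint, start Z0 = {m1, m2, m5}, keep only states in Sat with every successor in Z. Z1 = ∅; fixed.
Sat(AG ¬crit) = ∅
Sat((full ∨ ¬done) → (AG ¬crit)) = {m2}
Sat(AX ((full ∨ ¬done) → (AG ¬crit))) = {s : every successor in {m2}} = {m6}
m6 ∈ Sat(AX ((full ∨ ¬done) → (AG ¬crit))) = {m6}, so the formula holds at m6.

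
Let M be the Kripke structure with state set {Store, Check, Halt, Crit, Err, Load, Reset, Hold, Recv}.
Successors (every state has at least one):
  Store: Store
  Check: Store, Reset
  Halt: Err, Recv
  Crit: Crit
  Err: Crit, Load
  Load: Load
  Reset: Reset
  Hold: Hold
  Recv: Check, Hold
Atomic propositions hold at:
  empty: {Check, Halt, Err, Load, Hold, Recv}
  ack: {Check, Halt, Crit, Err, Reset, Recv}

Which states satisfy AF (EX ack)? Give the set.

{Check, Halt, Crit, Err, Reset, Recv}

Sat(EX ack) = {s : some successor in {Check, Halt, Crit, Err, Reset, Recv}} = {Check, Halt, Crit, Err, Reset, Recv}
AF (EX ack): least fixpoint, start Z0 = {Check, Halt, Crit, Err, Reset, Recv}, add states with every successor in Z. Already a fixed point.
Sat(AF (EX ack)) = {Check, Halt, Crit, Err, Reset, Recv}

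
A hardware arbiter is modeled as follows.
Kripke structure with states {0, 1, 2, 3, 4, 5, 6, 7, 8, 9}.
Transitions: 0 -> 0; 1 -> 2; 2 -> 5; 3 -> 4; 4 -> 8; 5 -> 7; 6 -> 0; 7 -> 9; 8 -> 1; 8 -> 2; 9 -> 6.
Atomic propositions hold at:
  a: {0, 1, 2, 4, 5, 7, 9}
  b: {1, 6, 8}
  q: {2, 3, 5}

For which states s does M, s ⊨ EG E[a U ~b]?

{0}

Sat(~b) = {0, 2, 3, 4, 5, 7, 9}
E[a U ~b]: least fixpoint, start Z0 = Sat(~b) = {0, 2, 3, 4, 5, 7, 9}, add states in Sat(a) with some successor in Z. Z1 = {0, 1, 2, 3, 4, 5, 7, 9}; fixed.
Sat(E[a U ~b]) = {0, 1, 2, 3, 4, 5, 7, 9}
EG E[a U ~b]: greatest fixpoint, start Z0 = {0, 1, 2, 3, 4, 5, 7, 9}, keep only states in Sat with some successor in Z. Z1 = {0, 1, 2, 3, 5, 7}; Z2 = {0, 1, 2, 5}; Z3 = {0, 1, 2}; Z4 = {0, 1}; Z5 = {0}; fixed.
Sat(EG E[a U ~b]) = {0}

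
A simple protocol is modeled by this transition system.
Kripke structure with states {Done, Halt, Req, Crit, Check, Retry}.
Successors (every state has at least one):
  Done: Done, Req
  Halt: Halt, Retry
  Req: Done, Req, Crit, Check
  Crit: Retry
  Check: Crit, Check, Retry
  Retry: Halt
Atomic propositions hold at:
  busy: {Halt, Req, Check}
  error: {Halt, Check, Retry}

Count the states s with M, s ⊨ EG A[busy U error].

A[busy U error]: least fixpoint, start Z0 = Sat(error) = {Halt, Check, Retry}, add states in Sat(busy) with every successor in Z. Already a fixed point.
Sat(A[busy U error]) = {Halt, Check, Retry}
EG A[busy U error]: greatest fixpoint, start Z0 = {Halt, Check, Retry}, keep only states in Sat with some successor in Z. Already a fixed point.
Sat(EG A[busy U error]) = {Halt, Check, Retry}
|Sat(EG A[busy U error])| = |{Halt, Check, Retry}| = 3.

3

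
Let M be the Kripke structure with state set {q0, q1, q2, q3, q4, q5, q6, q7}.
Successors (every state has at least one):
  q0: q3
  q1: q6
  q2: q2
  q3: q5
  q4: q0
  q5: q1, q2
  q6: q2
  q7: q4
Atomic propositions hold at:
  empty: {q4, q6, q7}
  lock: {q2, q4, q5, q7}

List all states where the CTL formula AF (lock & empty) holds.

{q4, q7}

Sat(lock & empty) = {q4, q7}
AF (lock & empty): least fixpoint, start Z0 = {q4, q7}, add states with every successor in Z. Already a fixed point.
Sat(AF (lock & empty)) = {q4, q7}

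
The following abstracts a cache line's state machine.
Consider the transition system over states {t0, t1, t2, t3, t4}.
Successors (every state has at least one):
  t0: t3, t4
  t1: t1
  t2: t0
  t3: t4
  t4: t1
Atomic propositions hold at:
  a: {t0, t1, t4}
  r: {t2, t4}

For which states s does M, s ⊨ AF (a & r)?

{t0, t2, t3, t4}

Sat(a & r) = {t4}
AF (a & r): least fixpoint, start Z0 = {t4}, add states with every successor in Z. Z1 = {t3, t4}; Z2 = {t0, t3, t4}; Z3 = {t0, t2, t3, t4}; fixed.
Sat(AF (a & r)) = {t0, t2, t3, t4}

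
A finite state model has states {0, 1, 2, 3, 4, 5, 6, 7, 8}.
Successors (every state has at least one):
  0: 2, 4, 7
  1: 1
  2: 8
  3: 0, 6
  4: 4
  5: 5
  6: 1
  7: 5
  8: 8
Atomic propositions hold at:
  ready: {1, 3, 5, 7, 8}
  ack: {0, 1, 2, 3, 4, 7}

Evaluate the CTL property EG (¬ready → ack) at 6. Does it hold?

No

Sat(¬ready) = {0, 2, 4, 6}
Sat(¬ready → ack) = {0, 1, 2, 3, 4, 5, 7, 8}
EG (¬ready → ack): greatest fixpoint, start Z0 = {0, 1, 2, 3, 4, 5, 7, 8}, keep only states in Sat with some successor in Z. Already a fixed point.
Sat(EG (¬ready → ack)) = {0, 1, 2, 3, 4, 5, 7, 8}
6 ∉ Sat(EG (¬ready → ack)) = {0, 1, 2, 3, 4, 5, 7, 8}, so the formula does not hold at 6.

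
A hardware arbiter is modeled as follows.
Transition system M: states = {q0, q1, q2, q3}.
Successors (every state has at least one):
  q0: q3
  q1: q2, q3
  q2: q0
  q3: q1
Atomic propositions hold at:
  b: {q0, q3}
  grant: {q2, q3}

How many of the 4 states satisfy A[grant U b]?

3

A[grant U b]: least fixpoint, start Z0 = Sat(b) = {q0, q3}, add states in Sat(grant) with every successor in Z. Z1 = {q0, q2, q3}; fixed.
Sat(A[grant U b]) = {q0, q2, q3}
|Sat(A[grant U b])| = |{q0, q2, q3}| = 3.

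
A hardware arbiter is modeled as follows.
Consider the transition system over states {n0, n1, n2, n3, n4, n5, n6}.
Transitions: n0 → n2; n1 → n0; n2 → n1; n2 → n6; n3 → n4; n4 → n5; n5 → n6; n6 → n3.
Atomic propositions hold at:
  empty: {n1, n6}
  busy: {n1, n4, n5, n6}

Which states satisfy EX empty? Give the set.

{n2, n5}

Sat(EX empty) = {s : some successor in {n1, n6}} = {n2, n5}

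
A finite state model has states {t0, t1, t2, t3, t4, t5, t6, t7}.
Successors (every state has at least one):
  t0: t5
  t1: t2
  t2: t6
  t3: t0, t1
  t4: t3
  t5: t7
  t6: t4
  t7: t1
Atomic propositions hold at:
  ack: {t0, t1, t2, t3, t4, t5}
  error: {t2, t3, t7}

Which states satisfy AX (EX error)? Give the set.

Sat(EX error) = {s : some successor in {t2, t3, t7}} = {t1, t4, t5}
Sat(AX (EX error)) = {s : every successor in {t1, t4, t5}} = {t0, t6, t7}

{t0, t6, t7}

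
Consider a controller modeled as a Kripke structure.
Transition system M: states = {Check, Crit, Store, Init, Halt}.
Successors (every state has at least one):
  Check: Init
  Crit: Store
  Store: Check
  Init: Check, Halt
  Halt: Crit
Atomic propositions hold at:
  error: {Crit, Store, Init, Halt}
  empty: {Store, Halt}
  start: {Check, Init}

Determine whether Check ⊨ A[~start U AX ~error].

Sat(~start) = {Crit, Store, Halt}
Sat(~error) = {Check}
Sat(AX ~error) = {s : every successor in {Check}} = {Store}
A[~start U AX ~error]: least fixpoint, start Z0 = Sat(AX ~error) = {Store}, add states in Sat(~start) with every successor in Z. Z1 = {Crit, Store}; Z2 = {Crit, Store, Halt}; fixed.
Sat(A[~start U AX ~error]) = {Crit, Store, Halt}
Check ∉ Sat(A[~start U AX ~error]) = {Crit, Store, Halt}, so the formula does not hold at Check.

No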